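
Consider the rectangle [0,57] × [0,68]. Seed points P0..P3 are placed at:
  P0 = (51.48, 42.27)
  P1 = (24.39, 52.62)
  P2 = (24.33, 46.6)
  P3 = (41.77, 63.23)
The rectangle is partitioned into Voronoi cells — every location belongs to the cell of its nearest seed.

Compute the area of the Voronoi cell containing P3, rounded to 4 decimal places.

1. box [0,57]×[0,68]: [(0, 0) (57, 0) (57, 68) (0, 68)]
2. ⊥bis P3·P0 via (46.625,52.75): [(0, 31.1503) (57, 57.5564) (57, 68) (0, 68)]  |A|=1347.859
3. ⊥bis P3·P1 via (33.08,57.925): [(38.5289, 48.9994) (57, 57.5564) (57, 68) (26.9295, 68)]  |A|=382.1325
4. ⊥bis P3·P2 via (33.05,54.915): [(38.2405, 49.4717) (38.6412, 49.0514) (57, 57.5564) (57, 68) (26.9295, 68)]  |A|=382.0985
5. canonical 5-gon: [(38.2405, 49.4717) (38.6412, 49.0514) (57, 57.5564) (57, 68) (26.9295, 68)]
6. shoelace: 382.0985

Area of P3's cell: 382.0985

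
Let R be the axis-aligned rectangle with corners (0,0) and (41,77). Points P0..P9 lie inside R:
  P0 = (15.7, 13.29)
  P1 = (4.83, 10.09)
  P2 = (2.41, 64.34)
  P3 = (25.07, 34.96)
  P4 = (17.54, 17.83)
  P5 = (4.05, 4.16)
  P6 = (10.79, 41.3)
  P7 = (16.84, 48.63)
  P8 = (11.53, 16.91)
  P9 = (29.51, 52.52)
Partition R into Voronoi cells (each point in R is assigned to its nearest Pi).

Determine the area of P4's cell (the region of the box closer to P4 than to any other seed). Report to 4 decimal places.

1. box [0,41]×[0,77]: [(0, 0) (41, 0) (41, 77) (0, 77)]
2. ⊥bis P4·P0 via (16.62,15.56): [(0, 22.2959) (41, 5.6791) (41, 77) (0, 77)]  |A|=2583.513
3. ⊥bis P4·P1 via (11.185,13.96): [(0, 32.3271) (8.1104, 19.0088) (41, 5.6791) (41, 77) (0, 77)]  |A|=2542.8341
4. ⊥bis P4·P2 via (9.975,41.085): [(0, 37.8401) (0, 32.3271) (8.1104, 19.0088) (41, 5.6791) (41, 51.1776)]  |A|=1210.697
5. ⊥bis P4·P3 via (21.305,26.395): [(0, 35.7602) (0, 32.3271) (8.1104, 19.0088) (41, 5.6791) (41, 17.7375)]  |A|=482.5375
6. ⊥bis P4·P5 via (10.795,10.995): [(0, 35.7602) (0, 32.3271) (8.1104, 19.0088) (41, 5.6791) (41, 17.7375)]  |A|=482.5375
7. ⊥bis P4·P6 via (14.165,29.565): [(14.1218, 29.5526) (3.5425, 26.5099) (8.1104, 19.0088) (41, 5.6791) (41, 17.7375)]  |A|=422.1363
8. ⊥bis P4·P7 via (17.19,33.23): [(14.1218, 29.5526) (3.5425, 26.5099) (8.1104, 19.0088) (41, 5.6791) (41, 17.7375)]  |A|=422.1363
9. ⊥bis P4·P8 via (14.535,17.37): [(14.1218, 29.5526) (12.7313, 29.1527) (14.6925, 16.3412) (41, 5.6791) (41, 17.7375)]  |A|=342.0897
10. ⊥bis P4·P9 via (23.525,35.175): [(14.1218, 29.5526) (12.7313, 29.1527) (14.6925, 16.3412) (41, 5.6791) (41, 17.7375)]  |A|=342.0897
11. canonical 5-gon: [(14.1218, 29.5526) (12.7313, 29.1527) (14.6925, 16.3412) (41, 5.6791) (41, 17.7375)]
12. shoelace: 342.0897

Area of P4's cell: 342.0897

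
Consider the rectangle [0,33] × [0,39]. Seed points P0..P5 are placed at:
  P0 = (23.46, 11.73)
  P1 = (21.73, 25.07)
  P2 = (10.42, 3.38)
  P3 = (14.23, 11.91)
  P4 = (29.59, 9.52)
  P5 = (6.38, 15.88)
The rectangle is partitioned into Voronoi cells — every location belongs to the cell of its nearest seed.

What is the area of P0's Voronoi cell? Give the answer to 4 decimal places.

Area of P0's cell: 127.4480

1. box [0,33]×[0,39]: [(0, 0) (33, 0) (33, 39) (0, 39)]
2. ⊥bis P0·P1 via (22.595,18.4): [(0, 15.4698) (0, 0) (33, 0) (33, 19.7494)]  |A|=581.1158
3. ⊥bis P0·P2 via (16.94,7.555): [(10.9616, 16.8913) (21.7777, 0) (33, 0) (33, 19.7494)]  |A|=312.4016
4. ⊥bis P0·P3 via (18.845,11.82): [(18.9641, 17.9291) (18.708, 4.794) (21.7777, 0) (33, 0) (33, 19.7494)]  |A|=259.9773
5. ⊥bis P0·P4 via (26.525,10.625): [(29.6583, 19.316) (18.9641, 17.9291) (18.708, 4.794) (21.7777, 0) (22.6945, 0)]  |A|=127.448
6. ⊥bis P0·P5 via (14.92,13.805): [(29.6583, 19.316) (18.9641, 17.9291) (18.708, 4.794) (21.7777, 0) (22.6945, 0)]  |A|=127.448
7. canonical 5-gon: [(29.6583, 19.316) (18.9641, 17.9291) (18.708, 4.794) (21.7777, 0) (22.6945, 0)]
8. shoelace: 127.448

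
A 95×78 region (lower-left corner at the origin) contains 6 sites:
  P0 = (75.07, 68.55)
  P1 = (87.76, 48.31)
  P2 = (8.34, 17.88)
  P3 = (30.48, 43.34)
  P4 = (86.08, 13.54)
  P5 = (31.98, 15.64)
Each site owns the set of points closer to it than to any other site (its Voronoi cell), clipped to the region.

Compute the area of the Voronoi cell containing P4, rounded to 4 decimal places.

1. box [0,95]×[0,78]: [(0, 0) (95, 0) (95, 78) (0, 78)]
2. ⊥bis P4·P0 via (80.575,41.045): [(0, 24.9183) (0, 0) (95, 0) (95, 43.9321)]  |A|=3270.393
3. ⊥bis P4·P1 via (86.92,30.925): [(41.0785, 33.1399) (0, 24.9183) (0, 0) (95, 0) (95, 30.5346)]  |A|=2909.1861
4. ⊥bis P4·P2 via (47.21,15.71): [(48.164, 32.7976) (46.333, 0) (95, 0) (95, 30.5346)]  |A|=1513.1409
5. ⊥bis P4·P3 via (58.28,28.44): [(60.3012, 32.2112) (46.7162, 6.8646) (46.333, 0) (95, 0) (95, 30.5346)]  |A|=1355.3381
6. ⊥bis P4·P5 via (59.03,14.59): [(60.3012, 32.2112) (59.6682, 31.03) (58.4637, 0) (95, 0) (95, 30.5346)]  |A|=1127.3061
7. canonical 5-gon: [(60.3012, 32.2112) (59.6682, 31.03) (58.4637, 0) (95, 0) (95, 30.5346)]
8. shoelace: 1127.3061

Area of P4's cell: 1127.3061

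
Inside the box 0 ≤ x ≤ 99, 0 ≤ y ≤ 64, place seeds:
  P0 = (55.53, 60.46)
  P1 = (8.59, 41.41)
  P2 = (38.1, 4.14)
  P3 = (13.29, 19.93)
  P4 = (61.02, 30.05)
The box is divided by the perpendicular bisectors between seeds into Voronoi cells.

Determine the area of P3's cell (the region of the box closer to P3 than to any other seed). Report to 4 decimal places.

1. box [0,99]×[0,64]: [(0, 0) (99, 0) (99, 64) (0, 64)]
2. ⊥bis P3·P0 via (34.41,40.195): [(0, 0) (72.9778, 0) (11.5687, 64) (0, 64)]  |A|=2705.4875
3. ⊥bis P3·P1 via (10.94,30.67): [(0, 28.2762) (0, 0) (72.9778, 0) (37.891, 36.5671)]  |A|=1870.0011
4. ⊥bis P3·P2 via (25.695,12.035): [(0, 28.2762) (0, 0) (18.0355, 0) (39.9455, 34.426) (37.891, 36.5671)]  |A|=924.2793
5. ⊥bis P3·P4 via (37.155,24.99): [(34.8418, 35.8999) (0, 28.2762) (0, 0) (18.0355, 0) (36.3516, 28.7792)]  |A|=903.2713
6. canonical 5-gon: [(34.8418, 35.8999) (0, 28.2762) (0, 0) (18.0355, 0) (36.3516, 28.7792)]
7. shoelace: 903.2713

Area of P3's cell: 903.2713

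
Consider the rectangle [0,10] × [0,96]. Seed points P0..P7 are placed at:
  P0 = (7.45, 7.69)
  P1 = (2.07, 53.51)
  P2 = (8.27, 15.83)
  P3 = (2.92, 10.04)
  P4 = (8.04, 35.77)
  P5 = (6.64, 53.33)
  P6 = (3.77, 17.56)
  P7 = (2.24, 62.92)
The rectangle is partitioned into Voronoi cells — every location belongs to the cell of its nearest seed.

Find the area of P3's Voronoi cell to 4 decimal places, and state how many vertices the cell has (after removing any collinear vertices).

1. box [0,10]×[0,96]: [(0, 0) (10, 0) (10, 96) (0, 96)]
2. ⊥bis P3·P0 via (5.185,8.865): [(0, 0) (0.5862, 0) (10, 18.1467) (10, 96) (0, 96)]  |A|=874.585
3. ⊥bis P3·P1 via (2.495,31.775): [(0, 31.7262) (0, 0) (0.5862, 0) (10, 18.1467) (10, 31.9218)]  |A|=232.8248
4. ⊥bis P3·P2 via (5.595,12.935): [(0, 18.1048) (0, 0) (0.5862, 0) (6.7451, 11.8723)]  |A|=64.5388
5. ⊥bis P3·P4 via (5.48,22.905): [(0, 18.1048) (0, 0) (0.5862, 0) (6.7451, 11.8723)]  |A|=64.5388
6. ⊥bis P3·P5 via (4.78,31.685): [(0, 18.1048) (0, 0) (0.5862, 0) (6.7451, 11.8723)]  |A|=64.5388
7. ⊥bis P3·P6 via (3.345,13.8): [(4.842, 13.6308) (0, 14.1781) (0, 0) (0.5862, 0) (6.7451, 11.8723)]  |A|=55.0322
8. ⊥bis P3·P7 via (2.58,36.48): [(4.842, 13.6308) (0, 14.1781) (0, 0) (0.5862, 0) (6.7451, 11.8723)]  |A|=55.0322
9. canonical 5-gon: [(4.842, 13.6308) (0, 14.1781) (0, 0) (0.5862, 0) (6.7451, 11.8723)]
10. shoelace: 55.0322

Area of P3's cell: 55.0322 (5 vertices)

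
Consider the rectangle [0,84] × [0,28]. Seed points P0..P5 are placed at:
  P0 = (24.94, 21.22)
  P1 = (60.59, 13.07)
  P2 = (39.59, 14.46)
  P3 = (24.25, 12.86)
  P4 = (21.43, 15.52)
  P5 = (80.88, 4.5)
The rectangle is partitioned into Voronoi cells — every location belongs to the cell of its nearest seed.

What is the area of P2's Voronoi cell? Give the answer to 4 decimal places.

1. box [0,84]×[0,28]: [(0, 0) (84, 0) (84, 28) (0, 28)]
2. ⊥bis P2·P0 via (32.265,17.84): [(24.033, 0) (84, 0) (84, 28) (36.9532, 28)]  |A|=1498.1933
3. ⊥bis P2·P1 via (50.09,13.765): [(24.033, 0) (49.1789, 0) (51.0322, 28) (36.9532, 28)]  |A|=549.1489
4. ⊥bis P2·P3 via (31.92,13.66): [(31.628, 16.4595) (33.3448, 0) (49.1789, 0) (51.0322, 28) (36.9532, 28)]  |A|=472.5154
5. ⊥bis P2·P4 via (30.51,14.99): [(31.628, 16.4595) (33.3448, 0) (49.1789, 0) (51.0322, 28) (36.9532, 28)]  |A|=472.5154
6. ⊥bis P2·P5 via (60.235,9.48): [(31.628, 16.4595) (33.3448, 0) (49.1789, 0) (51.0322, 28) (36.9532, 28)]  |A|=472.5154
7. canonical 5-gon: [(31.628, 16.4595) (33.3448, 0) (49.1789, 0) (51.0322, 28) (36.9532, 28)]
8. shoelace: 472.5154

Area of P2's cell: 472.5154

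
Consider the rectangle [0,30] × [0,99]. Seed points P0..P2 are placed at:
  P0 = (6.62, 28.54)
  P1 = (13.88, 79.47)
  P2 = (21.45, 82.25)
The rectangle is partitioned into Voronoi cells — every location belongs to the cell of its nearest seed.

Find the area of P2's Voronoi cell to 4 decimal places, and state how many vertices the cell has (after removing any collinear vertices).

Area of P2's cell: 488.5149 (4 vertices)

1. box [0,30]×[0,99]: [(0, 0) (30, 0) (30, 99) (0, 99)]
2. ⊥bis P2·P0 via (14.035,55.395): [(0, 59.2702) (30, 50.9869) (30, 99) (0, 99)]  |A|=1316.1435
3. ⊥bis P2·P1 via (17.665,80.86): [(28.4816, 51.4061) (30, 50.9869) (30, 99) (11.0033, 99)]  |A|=488.5149
4. canonical 4-gon: [(28.4816, 51.4061) (30, 50.9869) (30, 99) (11.0033, 99)]
5. shoelace: 488.5149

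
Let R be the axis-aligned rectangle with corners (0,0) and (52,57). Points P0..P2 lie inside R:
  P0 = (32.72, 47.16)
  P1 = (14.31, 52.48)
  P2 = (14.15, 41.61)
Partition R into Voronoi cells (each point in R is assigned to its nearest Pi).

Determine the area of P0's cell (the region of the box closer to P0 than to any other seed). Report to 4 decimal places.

Area of P0's cell: 1327.7351

1. box [0,52]×[0,57]: [(0, 0) (52, 0) (52, 57) (0, 57)]
2. ⊥bis P0·P1 via (23.515,49.82): [(9.1183, 0) (52, 0) (52, 57) (25.5898, 57)]  |A|=1974.817
3. ⊥bis P0·P2 via (23.435,44.385): [(22.6772, 46.9207) (36.7003, 0) (52, 0) (52, 57) (25.5898, 57)]  |A|=1327.7351
4. canonical 5-gon: [(22.6772, 46.9207) (36.7003, 0) (52, 0) (52, 57) (25.5898, 57)]
5. shoelace: 1327.7351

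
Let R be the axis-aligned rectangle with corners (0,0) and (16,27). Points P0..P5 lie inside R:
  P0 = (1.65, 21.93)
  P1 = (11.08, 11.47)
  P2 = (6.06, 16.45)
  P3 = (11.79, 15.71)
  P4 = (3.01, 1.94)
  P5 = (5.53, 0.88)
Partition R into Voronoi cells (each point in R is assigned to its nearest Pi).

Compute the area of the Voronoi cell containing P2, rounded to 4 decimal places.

1. box [0,16]×[0,27]: [(0, 0) (16, 0) (16, 27) (0, 27)]
2. ⊥bis P2·P0 via (3.855,19.19): [(0, 16.0877) (0, 0) (16, 0) (16, 27) (13.5599, 27)]  |A|=358.015
3. ⊥bis P2·P1 via (8.57,13.96): [(0, 16.0877) (0, 5.3212) (16, 21.4497) (16, 27) (13.5599, 27)]  |A|=143.8482
4. ⊥bis P2·P3 via (8.925,16.08): [(9.9613, 24.104) (0, 16.0877) (0, 5.3212) (8.6634, 14.0541)]  |A|=91.4898
5. ⊥bis P2·P4 via (4.535,9.195): [(9.9613, 24.104) (0, 16.0877) (0, 10.1483) (3.9624, 9.3154) (8.6634, 14.0541)]  |A|=81.9264
6. ⊥bis P2·P5 via (5.795,8.665): [(9.9613, 24.104) (0, 16.0877) (0, 10.1483) (3.9624, 9.3154) (8.6634, 14.0541)]  |A|=81.9264
7. canonical 5-gon: [(9.9613, 24.104) (0, 16.0877) (0, 10.1483) (3.9624, 9.3154) (8.6634, 14.0541)]
8. shoelace: 81.9264

Area of P2's cell: 81.9264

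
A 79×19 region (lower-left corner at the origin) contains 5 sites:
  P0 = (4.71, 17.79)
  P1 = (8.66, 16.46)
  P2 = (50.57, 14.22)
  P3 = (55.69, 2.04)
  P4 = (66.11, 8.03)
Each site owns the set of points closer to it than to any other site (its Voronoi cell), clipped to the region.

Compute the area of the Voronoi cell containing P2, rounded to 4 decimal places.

1. box [0,79]×[0,19]: [(0, 0) (79, 0) (79, 19) (0, 19)]
2. ⊥bis P2·P0 via (27.64,16.005): [(26.3941, 0) (79, 0) (79, 19) (27.8731, 19)]  |A|=985.4613
3. ⊥bis P2·P1 via (29.615,15.34): [(28.7951, 0) (79, 0) (79, 19) (29.8106, 19)]  |A|=944.2456
4. ⊥bis P2·P3 via (53.13,8.13): [(28.7951, 0) (33.7895, 0) (78.9887, 19) (29.8106, 19)]  |A|=514.6385
5. ⊥bis P2·P4 via (58.34,11.125): [(28.7951, 0) (33.7895, 0) (57.9549, 10.1582) (61.4768, 19) (29.8106, 19)]  |A|=437.2202
6. canonical 5-gon: [(28.7951, 0) (33.7895, 0) (57.9549, 10.1582) (61.4768, 19) (29.8106, 19)]
7. shoelace: 437.2202

Area of P2's cell: 437.2202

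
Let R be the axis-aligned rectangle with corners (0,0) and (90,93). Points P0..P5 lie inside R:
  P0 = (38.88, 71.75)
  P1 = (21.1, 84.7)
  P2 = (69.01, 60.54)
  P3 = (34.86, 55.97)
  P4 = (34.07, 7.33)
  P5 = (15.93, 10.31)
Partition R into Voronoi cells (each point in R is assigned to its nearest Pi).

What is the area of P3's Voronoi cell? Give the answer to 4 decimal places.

1. box [0,90]×[0,93]: [(0, 0) (90, 0) (90, 93) (0, 93)]
2. ⊥bis P3·P0 via (36.87,63.86): [(0, 73.2527) (0, 0) (90, 0) (90, 50.325)]  |A|=5560.9973
3. ⊥bis P3·P1 via (27.98,70.335): [(22.2416, 67.5866) (0, 56.9342) (0, 0) (90, 0) (90, 50.325)]  |A|=5379.5224
4. ⊥bis P3·P2 via (51.935,58.255): [(51.6902, 60.0845) (22.2416, 67.5866) (0, 56.9342) (0, 0) (59.7308, 0)]  |A|=3506.1954
5. ⊥bis P3·P4 via (34.465,31.65): [(55.5411, 31.3077) (51.6902, 60.0845) (22.2416, 67.5866) (0, 56.9342) (0, 32.2098)]  |A|=1676.6959
6. ⊥bis P3·P5 via (25.395,33.14): [(28.7657, 31.7426) (55.5411, 31.3077) (51.6902, 60.0845) (22.2416, 67.5866) (0, 56.9342) (0, 43.6684)]  |A|=1511.8881
7. canonical 6-gon: [(28.7657, 31.7426) (55.5411, 31.3077) (51.6902, 60.0845) (22.2416, 67.5866) (0, 56.9342) (0, 43.6684)]
8. shoelace: 1511.8881

Area of P3's cell: 1511.8881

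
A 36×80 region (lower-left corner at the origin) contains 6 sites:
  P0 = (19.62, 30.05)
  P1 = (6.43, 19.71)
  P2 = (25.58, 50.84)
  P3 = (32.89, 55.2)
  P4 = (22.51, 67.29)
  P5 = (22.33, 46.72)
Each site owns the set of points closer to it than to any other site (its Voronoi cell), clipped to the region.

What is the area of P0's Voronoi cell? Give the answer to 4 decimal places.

1. box [0,36]×[0,80]: [(0, 0) (36, 0) (36, 80) (0, 80)]
2. ⊥bis P0·P1 via (13.025,24.88): [(0, 41.4951) (32.5291, 0) (36, 0) (36, 80) (0, 80)]  |A|=2205.1013
3. ⊥bis P0·P2 via (22.6,40.445): [(0, 46.9239) (0, 41.4951) (32.5291, 0) (36, 0) (36, 36.6035)]  |A|=828.5949
4. ⊥bis P0·P3 via (26.255,42.625): [(0, 46.9239) (0, 41.4951) (32.5291, 0) (36, 0) (36, 36.6035)]  |A|=828.5949
5. ⊥bis P0·P4 via (21.065,48.67): [(0, 46.9239) (0, 41.4951) (32.5291, 0) (36, 0) (36, 36.6035)]  |A|=828.5949
6. ⊥bis P0·P5 via (20.975,38.385): [(0, 41.7949) (0, 41.4951) (32.5291, 0) (36, 0) (36, 35.9424)]  |A|=724.3723
7. canonical 5-gon: [(0, 41.7949) (0, 41.4951) (32.5291, 0) (36, 0) (36, 35.9424)]
8. shoelace: 724.3723

Area of P0's cell: 724.3723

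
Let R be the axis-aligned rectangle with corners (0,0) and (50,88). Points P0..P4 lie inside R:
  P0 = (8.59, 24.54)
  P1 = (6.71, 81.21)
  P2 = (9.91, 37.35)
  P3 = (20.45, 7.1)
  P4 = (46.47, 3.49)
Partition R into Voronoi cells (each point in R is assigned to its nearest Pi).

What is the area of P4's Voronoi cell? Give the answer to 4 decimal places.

Area of P4's cell: 546.1494

1. box [0,50]×[0,88]: [(0, 0) (50, 0) (50, 88) (0, 88)]
2. ⊥bis P4·P0 via (27.53,14.015): [(19.7418, 0) (50, 0) (50, 54.4503)]  |A|=823.7835
3. ⊥bis P4·P1 via (26.59,42.35): [(49.9035, 54.2767) (19.7418, 0) (50, 0) (50, 54.3261)]  |A|=823.7775
4. ⊥bis P4·P2 via (28.19,20.42): [(35.4384, 28.2464) (19.7418, 0) (50, 0) (50, 43.9691)]  |A|=747.4722
5. ⊥bis P4·P3 via (33.46,5.295): [(36.8567, 29.7778) (32.7254, 0) (50, 0) (50, 43.9691)]  |A|=546.1494
6. canonical 4-gon: [(36.8567, 29.7778) (32.7254, 0) (50, 0) (50, 43.9691)]
7. shoelace: 546.1494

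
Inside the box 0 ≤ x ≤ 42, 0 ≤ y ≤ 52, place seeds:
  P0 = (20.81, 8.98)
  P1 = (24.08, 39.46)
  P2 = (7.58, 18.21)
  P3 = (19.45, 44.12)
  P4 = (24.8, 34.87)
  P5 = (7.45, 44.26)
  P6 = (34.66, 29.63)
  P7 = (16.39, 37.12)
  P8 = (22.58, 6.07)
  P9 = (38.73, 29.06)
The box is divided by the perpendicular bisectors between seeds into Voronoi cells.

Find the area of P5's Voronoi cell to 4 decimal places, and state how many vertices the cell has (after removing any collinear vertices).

Area of P5's cell: 228.1158 (5 vertices)

1. box [0,42]×[0,52]: [(0, 0) (42, 0) (42, 52) (0, 52)]
2. ⊥bis P5·P0 via (14.13,26.62): [(0, 21.2692) (42, 37.1739) (42, 52) (0, 52)]  |A|=956.6943
3. ⊥bis P5·P1 via (15.765,41.86): [(0, 21.2692) (11.027, 25.445) (18.6918, 52) (0, 52)]  |A|=417.6153
4. ⊥bis P5·P2 via (7.515,31.235): [(0, 31.1975) (12.7057, 31.2609) (18.6918, 52) (0, 52)]  |A|=325.9806
5. ⊥bis P5·P3 via (13.45,44.19): [(0, 31.1975) (12.7057, 31.2609) (13.3242, 33.4035) (13.5411, 52) (0, 52)]  |A|=278.0886
6. ⊥bis P5·P4 via (16.125,39.565): [(0, 31.1975) (11.6278, 31.2555) (13.3359, 34.4116) (13.5411, 52) (0, 52)]  |A|=276.0931
7. ⊥bis P5·P6 via (21.055,36.945): [(0, 31.1975) (11.6278, 31.2555) (13.3359, 34.4116) (13.5411, 52) (0, 52)]  |A|=276.0931
8. ⊥bis P5·P7 via (11.92,40.69): [(0, 31.1975) (4.3561, 31.2192) (13.4312, 42.5822) (13.5411, 52) (0, 52)]  |A|=228.1158
9. ⊥bis P5·P8 via (15.015,25.165): [(0, 31.1975) (4.3561, 31.2192) (13.4312, 42.5822) (13.5411, 52) (0, 52)]  |A|=228.1158
10. ⊥bis P5·P9 via (23.09,36.66): [(0, 31.1975) (4.3561, 31.2192) (13.4312, 42.5822) (13.5411, 52) (0, 52)]  |A|=228.1158
11. canonical 5-gon: [(0, 31.1975) (4.3561, 31.2192) (13.4312, 42.5822) (13.5411, 52) (0, 52)]
12. shoelace: 228.1158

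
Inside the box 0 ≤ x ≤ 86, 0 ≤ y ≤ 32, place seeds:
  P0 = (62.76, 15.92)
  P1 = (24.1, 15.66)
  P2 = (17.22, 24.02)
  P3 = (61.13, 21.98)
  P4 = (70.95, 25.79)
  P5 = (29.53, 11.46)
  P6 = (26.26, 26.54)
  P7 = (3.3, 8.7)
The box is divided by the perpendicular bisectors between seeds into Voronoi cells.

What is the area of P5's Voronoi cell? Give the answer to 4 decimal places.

Area of P5's cell: 461.8493

1. box [0,86]×[0,32]: [(0, 0) (86, 0) (86, 32) (0, 32)]
2. ⊥bis P5·P0 via (46.145,13.69): [(0, 0) (47.9824, 0) (43.6875, 32) (0, 32)]  |A|=1466.7187
3. ⊥bis P5·P1 via (26.815,13.56): [(16.3266, 0) (47.9824, 0) (43.6875, 32) (41.078, 32)]  |A|=548.2454
4. ⊥bis P5·P2 via (23.375,17.74): [(16.3266, 0) (47.9824, 0) (43.6875, 32) (41.078, 32)]  |A|=548.2454
5. ⊥bis P5·P3 via (45.33,16.72): [(40.4943, 31.2454) (16.3266, 0) (47.9824, 0) (46.0141, 14.665)]  |A|=518.7061
6. ⊥bis P5·P4 via (50.24,18.625): [(40.4943, 31.2454) (16.3266, 0) (47.9824, 0) (46.0141, 14.665)]  |A|=518.7061
7. ⊥bis P5·P6 via (27.895,19): [(43.4482, 22.3726) (31.6531, 19.8149) (16.3266, 0) (47.9824, 0) (46.0141, 14.665)]  |A|=462.6006
8. ⊥bis P5·P7 via (16.415,10.08): [(43.4482, 22.3726) (31.6531, 19.8149) (17.3381, 1.3077) (17.4756, 0) (47.9824, 0) (46.0141, 14.665)]  |A|=461.8493
9. canonical 6-gon: [(43.4482, 22.3726) (31.6531, 19.8149) (17.3381, 1.3077) (17.4756, 0) (47.9824, 0) (46.0141, 14.665)]
10. shoelace: 461.8493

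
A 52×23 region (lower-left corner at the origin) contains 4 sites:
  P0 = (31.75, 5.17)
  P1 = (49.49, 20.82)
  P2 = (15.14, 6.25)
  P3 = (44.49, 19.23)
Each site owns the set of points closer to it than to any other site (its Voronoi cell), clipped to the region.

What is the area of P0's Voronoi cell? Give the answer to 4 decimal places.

Area of P0's cell: 346.6343

1. box [0,52]×[0,23]: [(0, 0) (52, 0) (52, 23) (0, 23)]
2. ⊥bis P0·P1 via (40.62,12.995): [(0, 0) (52, 0) (52, 0.0952) (31.7937, 23) (0, 23)]  |A|=964.59
3. ⊥bis P0·P2 via (23.445,5.71): [(23.0737, 0) (52, 0) (52, 0.0952) (31.7937, 23) (24.5692, 23)]  |A|=416.6961
4. ⊥bis P0·P3 via (38.12,12.2): [(23.0737, 0) (51.5841, 0) (26.201, 23) (24.5692, 23)]  |A|=346.6343
5. canonical 4-gon: [(23.0737, 0) (51.5841, 0) (26.201, 23) (24.5692, 23)]
6. shoelace: 346.6343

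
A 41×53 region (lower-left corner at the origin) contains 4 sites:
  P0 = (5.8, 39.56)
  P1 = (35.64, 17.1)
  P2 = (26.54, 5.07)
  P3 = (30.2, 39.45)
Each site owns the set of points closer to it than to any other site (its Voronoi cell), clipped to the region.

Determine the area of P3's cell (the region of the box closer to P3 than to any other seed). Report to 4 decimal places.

Area of P3's cell: 587.9088

1. box [0,41]×[0,53]: [(0, 0) (41, 0) (41, 53) (0, 53)]
2. ⊥bis P3·P0 via (18,39.505): [(17.8219, 0) (41, 0) (41, 53) (18.0608, 53)]  |A|=1222.1073
3. ⊥bis P3·P1 via (32.92,28.275): [(17.9329, 24.6271) (41, 30.2417) (41, 53) (18.0608, 53)]  |A|=587.9088
4. ⊥bis P3·P2 via (28.37,22.26): [(17.9329, 24.6271) (41, 30.2417) (41, 53) (18.0608, 53)]  |A|=587.9088
5. canonical 4-gon: [(17.9329, 24.6271) (41, 30.2417) (41, 53) (18.0608, 53)]
6. shoelace: 587.9088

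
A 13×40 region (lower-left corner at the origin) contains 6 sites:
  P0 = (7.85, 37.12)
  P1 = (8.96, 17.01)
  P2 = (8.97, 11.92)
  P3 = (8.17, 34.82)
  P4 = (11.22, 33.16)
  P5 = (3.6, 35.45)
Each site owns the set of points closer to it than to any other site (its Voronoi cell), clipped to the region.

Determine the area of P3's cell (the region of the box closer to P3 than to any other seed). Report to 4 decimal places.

Area of P3's cell: 27.8373

1. box [0,13]×[0,40]: [(0, 0) (13, 0) (13, 40) (0, 40)]
2. ⊥bis P3·P0 via (8.01,35.97): [(0, 34.8556) (0, 0) (13, 0) (13, 36.6643)]  |A|=464.8789
3. ⊥bis P3·P1 via (8.565,25.915): [(0, 34.8556) (0, 25.5351) (13, 26.1117) (13, 36.6643)]  |A|=129.1746
4. ⊥bis P3·P2 via (8.57,23.37): [(0, 34.8556) (0, 25.5351) (13, 26.1117) (13, 36.6643)]  |A|=129.1746
5. ⊥bis P3·P4 via (9.695,33.99): [(10.999, 36.3859) (0, 34.8556) (0, 25.5351) (5.2193, 25.7666)]  |A|=78.3015
6. ⊥bis P3·P5 via (5.885,35.135): [(10.999, 36.3859) (5.9608, 35.6849) (4.5897, 25.7387) (5.2193, 25.7666)]  |A|=27.8373
7. canonical 4-gon: [(10.999, 36.3859) (5.9608, 35.6849) (4.5897, 25.7387) (5.2193, 25.7666)]
8. shoelace: 27.8373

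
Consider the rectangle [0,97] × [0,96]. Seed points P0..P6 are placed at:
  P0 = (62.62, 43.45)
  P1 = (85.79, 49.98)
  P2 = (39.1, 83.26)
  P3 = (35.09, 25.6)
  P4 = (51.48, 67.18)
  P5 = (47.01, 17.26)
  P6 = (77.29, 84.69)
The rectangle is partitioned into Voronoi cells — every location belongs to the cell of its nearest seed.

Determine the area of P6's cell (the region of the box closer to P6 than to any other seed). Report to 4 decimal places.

Area of P6's cell: 992.6590

1. box [0,97]×[0,96]: [(0, 0) (97, 0) (97, 96) (0, 96)]
2. ⊥bis P6·P0 via (69.955,64.07): [(0, 88.9546) (97, 54.4495) (97, 96) (0, 96)]  |A|=2356.9032
3. ⊥bis P6·P1 via (81.54,67.335): [(0, 88.9546) (69.2424, 64.3235) (97, 71.1209) (97, 96) (0, 96)]  |A|=2125.5234
4. ⊥bis P6·P2 via (58.195,83.975): [(58.7916, 68.0411) (69.2424, 64.3235) (97, 71.1209) (97, 96) (57.7447, 96)]  |A|=1111.1767
5. ⊥bis P6·P3 via (56.19,55.145): [(58.7916, 68.0411) (69.2424, 64.3235) (97, 71.1209) (97, 96) (57.7447, 96)]  |A|=1111.1767
6. ⊥bis P6·P4 via (64.385,75.935): [(58.152, 85.1225) (71.8322, 64.9577) (97, 71.1209) (97, 96) (57.7447, 96)]  |A|=992.659
7. ⊥bis P6·P5 via (62.15,50.975): [(58.152, 85.1225) (71.8322, 64.9577) (97, 71.1209) (97, 96) (57.7447, 96)]  |A|=992.659
8. canonical 5-gon: [(58.152, 85.1225) (71.8322, 64.9577) (97, 71.1209) (97, 96) (57.7447, 96)]
9. shoelace: 992.659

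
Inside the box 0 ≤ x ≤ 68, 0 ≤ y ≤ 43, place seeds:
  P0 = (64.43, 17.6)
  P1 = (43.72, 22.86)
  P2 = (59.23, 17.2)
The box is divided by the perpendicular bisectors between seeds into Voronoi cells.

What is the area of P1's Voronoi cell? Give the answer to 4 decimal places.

Area of P1's cell: 2236.4920

1. box [0,68]×[0,43]: [(0, 0) (68, 0) (68, 43) (0, 43)]
2. ⊥bis P1·P0 via (54.075,20.23): [(0, 0) (48.9369, 0) (59.8582, 43) (0, 43)]  |A|=2339.095
3. ⊥bis P1·P2 via (51.475,20.03): [(0, 0) (44.1655, 0) (59.8573, 43) (0, 43)]  |A|=2236.492
4. canonical 4-gon: [(0, 0) (44.1655, 0) (59.8573, 43) (0, 43)]
5. shoelace: 2236.492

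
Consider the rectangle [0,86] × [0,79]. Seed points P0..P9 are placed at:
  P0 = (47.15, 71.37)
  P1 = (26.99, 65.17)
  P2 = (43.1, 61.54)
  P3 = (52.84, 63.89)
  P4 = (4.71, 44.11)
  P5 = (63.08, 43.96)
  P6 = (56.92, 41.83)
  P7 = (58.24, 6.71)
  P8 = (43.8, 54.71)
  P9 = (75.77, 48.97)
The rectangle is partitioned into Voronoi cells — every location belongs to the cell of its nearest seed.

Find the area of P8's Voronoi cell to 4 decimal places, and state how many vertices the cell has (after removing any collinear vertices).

1. box [0,86]×[0,79]: [(0, 0) (86, 0) (86, 79) (0, 79)]
2. ⊥bis P8·P0 via (45.475,63.04): [(0, 72.1841) (0, 0) (86, 0) (86, 54.8912)]  |A|=5464.24
3. ⊥bis P8·P1 via (35.395,59.94): [(38.2304, 64.4967) (0, 3.0576) (0, 0) (86, 0) (86, 54.8912)]  |A|=4142.8715
4. ⊥bis P8·P2 via (43.45,58.125): [(60.982, 59.9218) (33.64, 57.1196) (0, 3.0576) (0, 0) (86, 0) (86, 54.8912)]  |A|=4048.45
5. ⊥bis P8·P3 via (48.32,59.3): [(48.9416, 58.6878) (33.64, 57.1196) (0, 3.0576) (0, 0) (86, 0) (86, 22.1946)]  |A|=3396.8879
6. ⊥bis P8·P4 via (24.255,49.41): [(48.9416, 58.6878) (33.64, 57.1196) (25.6475, 44.275) (37.6535, 0) (86, 0) (86, 22.1946)]  |A|=2524.125
7. ⊥bis P8·P5 via (53.44,49.335): [(55.212, 52.5131) (48.9416, 58.6878) (33.64, 57.1196) (25.6475, 44.275) (33.8182, 14.1435)]  |A|=688.177
8. ⊥bis P8·P6 via (50.36,48.27): [(54.8629, 52.8568) (48.9416, 58.6878) (33.64, 57.1196) (25.6475, 44.275) (30.1473, 27.6807)]  |A|=464.3038
9. ⊥bis P8·P7 via (51.02,30.71): [(54.8629, 52.8568) (48.9416, 58.6878) (33.64, 57.1196) (25.6475, 44.275) (30.1473, 27.6807)]  |A|=464.3038
10. ⊥bis P8·P9 via (59.785,51.84): [(54.8629, 52.8568) (48.9416, 58.6878) (33.64, 57.1196) (25.6475, 44.275) (30.1473, 27.6807)]  |A|=464.3038
11. canonical 5-gon: [(54.8629, 52.8568) (48.9416, 58.6878) (33.64, 57.1196) (25.6475, 44.275) (30.1473, 27.6807)]
12. shoelace: 464.3038

Area of P8's cell: 464.3038 (5 vertices)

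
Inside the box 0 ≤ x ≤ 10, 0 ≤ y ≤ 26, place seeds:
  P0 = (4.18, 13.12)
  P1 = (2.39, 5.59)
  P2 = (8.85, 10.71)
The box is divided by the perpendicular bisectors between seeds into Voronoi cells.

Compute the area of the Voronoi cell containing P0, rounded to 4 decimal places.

1. box [0,10]×[0,26]: [(0, 0) (10, 0) (10, 26) (0, 26)]
2. ⊥bis P0·P1 via (3.285,9.355): [(0, 10.1359) (10, 7.7587) (10, 26) (0, 26)]  |A|=170.5268
3. ⊥bis P0·P2 via (6.515,11.915): [(0, 10.1359) (4.9853, 8.9508) (10, 18.6681) (10, 26) (0, 26)]  |A|=143.1733
4. canonical 5-gon: [(0, 10.1359) (4.9853, 8.9508) (10, 18.6681) (10, 26) (0, 26)]
5. shoelace: 143.1733

Area of P0's cell: 143.1733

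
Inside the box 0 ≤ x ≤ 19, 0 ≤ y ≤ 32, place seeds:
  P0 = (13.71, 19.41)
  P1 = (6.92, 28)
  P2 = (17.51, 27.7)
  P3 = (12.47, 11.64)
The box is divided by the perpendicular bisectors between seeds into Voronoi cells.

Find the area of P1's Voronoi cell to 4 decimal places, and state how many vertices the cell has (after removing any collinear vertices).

1. box [0,19]×[0,32]: [(0, 0) (19, 0) (19, 32) (0, 32)]
2. ⊥bis P1·P0 via (10.315,23.705): [(0, 15.5515) (19, 30.5701) (19, 32) (0, 32)]  |A|=169.8452
3. ⊥bis P1·P2 via (12.215,27.85): [(0, 15.5515) (12.1384, 25.1463) (12.3326, 32) (0, 32)]  |A|=142.0912
4. ⊥bis P1·P3 via (9.695,19.82): [(0, 16.531) (2.171, 17.2675) (12.1384, 25.1463) (12.3326, 32) (0, 32)]  |A|=141.0279
5. canonical 5-gon: [(0, 16.531) (2.171, 17.2675) (12.1384, 25.1463) (12.3326, 32) (0, 32)]
6. shoelace: 141.0279

Area of P1's cell: 141.0279 (5 vertices)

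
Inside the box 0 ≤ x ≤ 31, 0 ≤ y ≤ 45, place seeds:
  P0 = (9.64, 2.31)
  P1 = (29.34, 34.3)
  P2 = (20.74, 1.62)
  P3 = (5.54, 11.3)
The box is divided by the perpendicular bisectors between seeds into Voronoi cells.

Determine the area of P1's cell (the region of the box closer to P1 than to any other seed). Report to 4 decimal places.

Area of P1's cell: 588.3115

1. box [0,31]×[0,45]: [(0, 0) (31, 0) (31, 45) (0, 45)]
2. ⊥bis P1·P0 via (19.49,18.305): [(0, 30.3073) (31, 11.2169) (31, 45) (0, 45)]  |A|=751.3745
3. ⊥bis P1·P2 via (25.04,17.96): [(0, 30.3073) (16.3268, 20.2529) (31, 16.3916) (31, 45) (0, 45)]  |A|=713.4103
4. ⊥bis P1·P3 via (17.44,22.8): [(0, 40.8466) (21.1205, 18.9914) (31, 16.3916) (31, 45) (0, 45)]  |A|=588.3115
5. canonical 5-gon: [(0, 40.8466) (21.1205, 18.9914) (31, 16.3916) (31, 45) (0, 45)]
6. shoelace: 588.3115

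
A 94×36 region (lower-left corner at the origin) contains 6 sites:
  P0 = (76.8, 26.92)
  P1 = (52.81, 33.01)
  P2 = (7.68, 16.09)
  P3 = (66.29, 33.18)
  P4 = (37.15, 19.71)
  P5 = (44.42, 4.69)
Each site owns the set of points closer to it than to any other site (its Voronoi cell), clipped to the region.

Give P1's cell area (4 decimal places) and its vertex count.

Area of P1's cell: 283.4923 (4 vertices)

1. box [0,94]×[0,36]: [(0, 0) (94, 0) (94, 36) (0, 36)]
2. ⊥bis P1·P0 via (64.805,29.965): [(0, 0) (57.1982, 0) (66.337, 36) (0, 36)]  |A|=2223.6342
3. ⊥bis P1·P2 via (30.245,24.55): [(39.4492, 0) (57.1982, 0) (66.337, 36) (25.9522, 36)]  |A|=1046.4088
4. ⊥bis P1·P3 via (59.55,33.095): [(39.4492, 0) (57.1982, 0) (59.8363, 10.3921) (59.5134, 36) (25.9522, 36)]  |A|=959.0391
5. ⊥bis P1·P4 via (44.98,26.36): [(59.5383, 9.2184) (59.8363, 10.3921) (59.5134, 36) (36.7928, 36)]  |A|=308.2519
6. ⊥bis P1·P5 via (48.615,18.85): [(52.2805, 17.7641) (59.7713, 15.5449) (59.5134, 36) (36.7928, 36)]  |A|=283.4923
7. canonical 4-gon: [(52.2805, 17.7641) (59.7713, 15.5449) (59.5134, 36) (36.7928, 36)]
8. shoelace: 283.4923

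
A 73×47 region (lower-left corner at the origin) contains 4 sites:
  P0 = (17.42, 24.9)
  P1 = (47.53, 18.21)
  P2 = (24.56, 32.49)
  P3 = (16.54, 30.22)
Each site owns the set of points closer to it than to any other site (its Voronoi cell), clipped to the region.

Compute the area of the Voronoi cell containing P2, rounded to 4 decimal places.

Area of P2's cell: 546.5657

1. box [0,73]×[0,47]: [(0, 0) (73, 0) (73, 47) (0, 47)]
2. ⊥bis P2·P0 via (20.99,28.695): [(51.4935, 0) (73, 0) (73, 47) (1.5313, 47)]  |A|=2184.9164
3. ⊥bis P2·P1 via (36.045,25.35): [(31.8016, 18.5244) (49.5044, 47) (1.5313, 47)]  |A|=683.0316
4. ⊥bis P2·P3 via (20.55,31.355): [(21.4164, 28.2938) (31.8016, 18.5244) (49.5044, 47) (16.1218, 47)]  |A|=546.5657
5. canonical 4-gon: [(21.4164, 28.2938) (31.8016, 18.5244) (49.5044, 47) (16.1218, 47)]
6. shoelace: 546.5657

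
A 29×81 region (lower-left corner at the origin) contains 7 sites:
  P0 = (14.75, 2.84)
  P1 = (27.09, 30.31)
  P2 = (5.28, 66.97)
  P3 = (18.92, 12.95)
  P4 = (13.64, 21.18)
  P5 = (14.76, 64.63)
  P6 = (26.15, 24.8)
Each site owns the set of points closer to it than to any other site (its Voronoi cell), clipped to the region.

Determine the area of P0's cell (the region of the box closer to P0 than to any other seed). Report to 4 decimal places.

Area of P0's cell: 242.5072

1. box [0,29]×[0,81]: [(0, 0) (29, 0) (29, 81) (0, 81)]
2. ⊥bis P0·P1 via (20.92,16.575): [(0, 25.9726) (0, 0) (29, 0) (29, 12.9453)]  |A|=564.3103
3. ⊥bis P0·P2 via (10.015,34.905): [(0, 25.9726) (0, 0) (29, 0) (29, 12.9453)]  |A|=564.3103
4. ⊥bis P0·P3 via (16.835,7.895): [(0, 14.8388) (0, 0) (29, 0) (29, 2.8774)]  |A|=256.8849
5. ⊥bis P0·P4 via (14.195,12.01): [(7.7971, 11.6228) (0, 11.1509) (0, 0) (29, 0) (29, 2.8774)]  |A|=242.5072
6. ⊥bis P0·P5 via (14.755,33.735): [(7.7971, 11.6228) (0, 11.1509) (0, 0) (29, 0) (29, 2.8774)]  |A|=242.5072
7. ⊥bis P0·P6 via (20.45,13.82): [(7.7971, 11.6228) (0, 11.1509) (0, 0) (29, 0) (29, 2.8774)]  |A|=242.5072
8. canonical 5-gon: [(7.7971, 11.6228) (0, 11.1509) (0, 0) (29, 0) (29, 2.8774)]
9. shoelace: 242.5072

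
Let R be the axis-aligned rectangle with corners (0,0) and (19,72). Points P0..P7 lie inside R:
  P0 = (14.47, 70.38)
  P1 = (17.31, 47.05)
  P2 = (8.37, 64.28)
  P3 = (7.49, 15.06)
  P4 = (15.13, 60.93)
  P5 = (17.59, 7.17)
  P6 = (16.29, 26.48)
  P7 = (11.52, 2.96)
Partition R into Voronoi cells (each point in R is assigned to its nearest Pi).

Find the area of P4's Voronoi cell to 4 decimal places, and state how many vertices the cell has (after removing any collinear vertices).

Area of P4's cell: 107.0836 (4 vertices)

1. box [0,19]×[0,72]: [(0, 0) (19, 0) (19, 72) (0, 72)]
2. ⊥bis P4·P0 via (14.8,65.655): [(0, 64.6213) (0, 0) (19, 0) (19, 65.9483)]  |A|=1240.412
3. ⊥bis P4·P1 via (16.22,53.99): [(0, 64.6213) (0, 51.4425) (19, 54.4266) (19, 65.9483)]  |A|=234.6555
4. ⊥bis P4·P2 via (11.75,62.605): [(13.2063, 65.5437) (6.7431, 52.5016) (19, 54.4266) (19, 65.9483)]  |A|=107.0836
5. ⊥bis P4·P3 via (11.31,37.995): [(13.2063, 65.5437) (6.7431, 52.5016) (19, 54.4266) (19, 65.9483)]  |A|=107.0836
6. ⊥bis P4·P5 via (16.36,34.05): [(13.2063, 65.5437) (6.7431, 52.5016) (19, 54.4266) (19, 65.9483)]  |A|=107.0836
7. ⊥bis P4·P6 via (15.71,43.705): [(13.2063, 65.5437) (6.7431, 52.5016) (19, 54.4266) (19, 65.9483)]  |A|=107.0836
8. ⊥bis P4·P7 via (13.325,31.945): [(13.2063, 65.5437) (6.7431, 52.5016) (19, 54.4266) (19, 65.9483)]  |A|=107.0836
9. canonical 4-gon: [(13.2063, 65.5437) (6.7431, 52.5016) (19, 54.4266) (19, 65.9483)]
10. shoelace: 107.0836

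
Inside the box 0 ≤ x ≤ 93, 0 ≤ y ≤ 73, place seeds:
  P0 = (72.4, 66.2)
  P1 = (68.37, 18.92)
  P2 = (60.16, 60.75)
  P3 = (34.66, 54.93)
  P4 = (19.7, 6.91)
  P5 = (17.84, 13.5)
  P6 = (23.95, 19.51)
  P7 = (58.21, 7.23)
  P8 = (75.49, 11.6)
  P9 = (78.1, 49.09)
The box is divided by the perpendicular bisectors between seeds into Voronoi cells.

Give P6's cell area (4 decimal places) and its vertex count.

1. box [0,93]×[0,73]: [(0, 0) (93, 0) (93, 73) (0, 73)]
2. ⊥bis P6·P0 via (48.175,42.855): [(0, 0) (89.4732, 0) (19.1251, 73) (0, 73)]  |A|=3963.8378
3. ⊥bis P6·P1 via (46.16,19.215): [(0, 0) (45.9048, 0) (46.4971, 44.5961) (19.1251, 73) (0, 73)]  |A|=2992.3454
4. ⊥bis P6·P2 via (42.055,40.13): [(0, 0) (45.9048, 0) (46.3873, 36.3261) (4.619, 73) (0, 73)]  |A|=2611.6047
5. ⊥bis P6·P3 via (29.305,37.22): [(0, 46.081) (0, 0) (45.9048, 0) (46.3308, 32.0719)]  |A|=1803.6106
6. ⊥bis P6·P4 via (21.825,13.21): [(0, 46.081) (0, 20.5716) (45.9721, 5.0652) (46.3308, 32.0719)]  |A|=1214.4936
7. ⊥bis P6·P5 via (20.895,16.505): [(0, 46.081) (0, 37.7477) (25.2836, 12.0434) (45.9721, 5.0652) (46.3308, 32.0719)]  |A|=997.3576
8. ⊥bis P6·P7 via (41.08,13.37): [(0, 46.081) (0, 37.7477) (25.2836, 12.0434) (38.952, 7.433) (46.2749, 27.8632) (46.3308, 32.0719)]  |A|=916.9772
9. ⊥bis P6·P8 via (49.72,15.555): [(0, 46.081) (0, 37.7477) (25.2836, 12.0434) (38.952, 7.433) (46.2749, 27.8632) (46.3308, 32.0719)]  |A|=916.9772
10. ⊥bis P6·P9 via (51.025,34.3): [(0, 46.081) (0, 37.7477) (25.2836, 12.0434) (38.952, 7.433) (46.2749, 27.8632) (46.3308, 32.0719)]  |A|=916.9772
11. canonical 6-gon: [(0, 46.081) (0, 37.7477) (25.2836, 12.0434) (38.952, 7.433) (46.2749, 27.8632) (46.3308, 32.0719)]
12. shoelace: 916.9772

Area of P6's cell: 916.9772 (6 vertices)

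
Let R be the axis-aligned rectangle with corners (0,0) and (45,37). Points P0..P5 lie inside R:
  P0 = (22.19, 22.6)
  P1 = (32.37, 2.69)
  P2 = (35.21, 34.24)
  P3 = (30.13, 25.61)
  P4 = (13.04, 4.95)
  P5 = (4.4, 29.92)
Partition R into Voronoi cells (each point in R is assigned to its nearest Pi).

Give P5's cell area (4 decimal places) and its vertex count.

1. box [0,45]×[0,37]: [(0, 0) (45, 0) (45, 37) (0, 37)]
2. ⊥bis P5·P0 via (13.295,26.26): [(0, 0) (2.4899, 0) (17.7142, 37) (0, 37)]  |A|=373.7746
3. ⊥bis P5·P1 via (18.385,16.305): [(0, 0) (2.4899, 0) (17.7142, 37) (0, 37)]  |A|=373.7746
4. ⊥bis P5·P2 via (19.805,32.08): [(0, 0) (2.4899, 0) (17.7142, 37) (0, 37)]  |A|=373.7746
5. ⊥bis P5·P3 via (17.265,27.765): [(0, 0) (2.4899, 0) (17.7142, 37) (0, 37)]  |A|=373.7746
6. ⊥bis P5·P4 via (8.72,17.435): [(0, 14.4177) (9.8205, 17.8158) (17.7142, 37) (0, 37)]  |A|=280.8004
7. canonical 4-gon: [(0, 14.4177) (9.8205, 17.8158) (17.7142, 37) (0, 37)]
8. shoelace: 280.8004

Area of P5's cell: 280.8004 (4 vertices)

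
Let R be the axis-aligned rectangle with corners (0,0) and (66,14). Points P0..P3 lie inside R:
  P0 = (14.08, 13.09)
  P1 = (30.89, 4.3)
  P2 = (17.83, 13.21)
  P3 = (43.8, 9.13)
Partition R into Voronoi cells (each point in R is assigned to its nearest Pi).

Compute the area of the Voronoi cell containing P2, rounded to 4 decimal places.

Area of P2's cell: 98.1523

1. box [0,66]×[0,14]: [(0, 0) (66, 0) (66, 14) (0, 14)]
2. ⊥bis P2·P0 via (15.955,13.15): [(16.3758, 0) (66, 0) (66, 14) (15.9278, 14)]  |A|=697.8748
3. ⊥bis P2·P1 via (24.36,8.755): [(16.3758, 0) (18.387, 0) (27.9383, 14) (15.9278, 14)]  |A|=98.1523
4. ⊥bis P2·P3 via (30.815,11.17): [(16.3758, 0) (18.387, 0) (27.9383, 14) (15.9278, 14)]  |A|=98.1523
5. canonical 4-gon: [(16.3758, 0) (18.387, 0) (27.9383, 14) (15.9278, 14)]
6. shoelace: 98.1523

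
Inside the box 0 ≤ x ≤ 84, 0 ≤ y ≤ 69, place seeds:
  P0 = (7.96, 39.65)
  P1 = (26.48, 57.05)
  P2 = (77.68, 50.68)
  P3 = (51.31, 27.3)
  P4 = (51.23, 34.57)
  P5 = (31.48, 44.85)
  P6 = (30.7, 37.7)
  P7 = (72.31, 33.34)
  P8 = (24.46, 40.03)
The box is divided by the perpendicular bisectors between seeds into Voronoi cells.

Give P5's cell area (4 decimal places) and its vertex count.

Area of P5's cell: 271.1718 (4 vertices)

1. box [0,84]×[0,69]: [(0, 0) (84, 0) (84, 69) (0, 69)]
2. ⊥bis P5·P0 via (19.72,42.25): [(29.061, 0) (84, 0) (84, 69) (13.8059, 69)]  |A|=4317.093
3. ⊥bis P5·P1 via (28.98,50.95): [(18.7257, 46.7474) (29.061, 0) (84, 0) (84, 69) (73.022, 69)]  |A|=3658.2369
4. ⊥bis P5·P2 via (54.58,47.765): [(52.939, 60.7693) (18.7257, 46.7474) (29.061, 0) (60.6075, 0)]  |A|=1830.6806
5. ⊥bis P5·P3 via (41.395,36.075): [(54.2257, 50.5726) (52.939, 60.7693) (18.7257, 46.7474) (25.1447, 17.7136)]  |A|=711.0798
6. ⊥bis P5·P4 via (41.355,39.71): [(36.7041, 30.7747) (52.1477, 60.4449) (18.7257, 46.7474) (25.1447, 17.7136)]  |A|=599.7769
7. ⊥bis P5·P6 via (31.09,41.275): [(41.5743, 40.1313) (52.1477, 60.4449) (18.7257, 46.7474) (19.6599, 42.5219)]  |A|=312.23
8. ⊥bis P5·P7 via (51.895,39.095): [(41.5743, 40.1313) (52.1477, 60.4449) (18.7257, 46.7474) (19.6599, 42.5219)]  |A|=312.23
9. ⊥bis P5·P8 via (27.97,42.44): [(28.582, 41.5486) (41.5743, 40.1313) (52.1477, 60.4449) (23.6319, 48.7582)]  |A|=271.1718
10. canonical 4-gon: [(28.582, 41.5486) (41.5743, 40.1313) (52.1477, 60.4449) (23.6319, 48.7582)]
11. shoelace: 271.1718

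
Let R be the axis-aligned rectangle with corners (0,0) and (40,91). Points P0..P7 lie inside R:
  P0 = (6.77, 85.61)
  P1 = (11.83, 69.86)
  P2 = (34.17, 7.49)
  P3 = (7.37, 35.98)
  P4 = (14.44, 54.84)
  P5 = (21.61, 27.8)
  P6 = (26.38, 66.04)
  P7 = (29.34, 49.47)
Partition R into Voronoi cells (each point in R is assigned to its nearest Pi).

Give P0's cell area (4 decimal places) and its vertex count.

1. box [0,40]×[0,91]: [(0, 0) (40, 0) (40, 91) (0, 91)]
2. ⊥bis P0·P1 via (9.3,77.735): [(0, 74.7472) (40, 87.598) (40, 91) (0, 91)]  |A|=393.0965
3. ⊥bis P0·P2 via (20.47,46.55): [(0, 74.7472) (40, 87.598) (40, 91) (0, 91)]  |A|=393.0965
4. ⊥bis P0·P3 via (7.07,60.795): [(0, 74.7472) (40, 87.598) (40, 91) (0, 91)]  |A|=393.0965
5. ⊥bis P0·P4 via (10.605,70.225): [(0, 74.7472) (40, 87.598) (40, 91) (0, 91)]  |A|=393.0965
6. ⊥bis P0·P5 via (14.19,56.705): [(0, 74.7472) (40, 87.598) (40, 91) (0, 91)]  |A|=393.0965
7. ⊥bis P0·P6 via (16.575,75.825): [(0, 74.7472) (22.8138, 82.0766) (31.719, 91) (0, 91)]  |A|=326.9155
8. ⊥bis P0·P7 via (18.055,67.54): [(0, 74.7472) (22.8138, 82.0766) (31.719, 91) (0, 91)]  |A|=326.9155
9. canonical 4-gon: [(0, 74.7472) (22.8138, 82.0766) (31.719, 91) (0, 91)]
10. shoelace: 326.9155

Area of P0's cell: 326.9155 (4 vertices)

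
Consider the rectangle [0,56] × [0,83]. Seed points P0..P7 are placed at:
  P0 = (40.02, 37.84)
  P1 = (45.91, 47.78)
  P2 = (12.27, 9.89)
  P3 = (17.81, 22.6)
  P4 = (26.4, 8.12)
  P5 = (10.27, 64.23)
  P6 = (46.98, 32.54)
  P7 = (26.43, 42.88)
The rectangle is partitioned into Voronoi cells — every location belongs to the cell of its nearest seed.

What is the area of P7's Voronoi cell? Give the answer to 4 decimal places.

1. box [0,56]×[0,83]: [(0, 0) (56, 0) (56, 83) (0, 83)]
2. ⊥bis P7·P0 via (33.225,40.36): [(0, 0) (18.2571, 0) (49.0385, 83) (0, 83)]  |A|=2792.7659
3. ⊥bis P7·P1 via (36.17,45.33): [(0, 0) (18.2571, 0) (35.7247, 47.1003) (26.6945, 83) (0, 83)]  |A|=2391.6937
4. ⊥bis P7·P2 via (19.35,26.385): [(0, 34.6904) (26.8486, 23.1665) (35.7247, 47.1003) (26.6945, 83) (0, 83)]  |A|=1714.5238
5. ⊥bis P7·P3 via (22.12,32.74): [(0, 42.1421) (29.2717, 29.7002) (35.7247, 47.1003) (26.6945, 83) (0, 83)]  |A|=1503.7898
6. ⊥bis P7·P4 via (26.415,25.5): [(0, 42.1421) (29.2717, 29.7002) (35.7247, 47.1003) (26.6945, 83) (0, 83)]  |A|=1503.7898
7. ⊥bis P7·P5 via (18.35,53.555): [(2.0951, 41.2516) (29.2717, 29.7002) (35.7247, 47.1003) (31.5818, 63.5703)]  |A|=562.7629
8. ⊥bis P7·P6 via (36.705,37.71): [(2.0951, 41.2516) (29.2717, 29.7002) (35.7247, 47.1003) (31.5818, 63.5703)]  |A|=562.7629
9. canonical 4-gon: [(2.0951, 41.2516) (29.2717, 29.7002) (35.7247, 47.1003) (31.5818, 63.5703)]
10. shoelace: 562.7629

Area of P7's cell: 562.7629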